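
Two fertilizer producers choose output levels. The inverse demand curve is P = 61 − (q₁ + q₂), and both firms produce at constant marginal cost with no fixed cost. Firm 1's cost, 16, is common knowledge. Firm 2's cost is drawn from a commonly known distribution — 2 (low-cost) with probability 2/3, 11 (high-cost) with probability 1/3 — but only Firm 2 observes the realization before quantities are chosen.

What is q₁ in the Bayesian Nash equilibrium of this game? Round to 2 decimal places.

11.33

Firm 2 with cost c maximizes (61 − (q₁+q₂) − c)·q₂, giving q₂(c) = (61 − c − q₁)/2.
E[c₂] = 2/3·2 + 1/3·11 = 5
Firm 1's FOC against E[q₂] yields q₁ = (61 − 2·16 + E[c₂])/3 = (61 − 32 + 5)/3 = 11.3333.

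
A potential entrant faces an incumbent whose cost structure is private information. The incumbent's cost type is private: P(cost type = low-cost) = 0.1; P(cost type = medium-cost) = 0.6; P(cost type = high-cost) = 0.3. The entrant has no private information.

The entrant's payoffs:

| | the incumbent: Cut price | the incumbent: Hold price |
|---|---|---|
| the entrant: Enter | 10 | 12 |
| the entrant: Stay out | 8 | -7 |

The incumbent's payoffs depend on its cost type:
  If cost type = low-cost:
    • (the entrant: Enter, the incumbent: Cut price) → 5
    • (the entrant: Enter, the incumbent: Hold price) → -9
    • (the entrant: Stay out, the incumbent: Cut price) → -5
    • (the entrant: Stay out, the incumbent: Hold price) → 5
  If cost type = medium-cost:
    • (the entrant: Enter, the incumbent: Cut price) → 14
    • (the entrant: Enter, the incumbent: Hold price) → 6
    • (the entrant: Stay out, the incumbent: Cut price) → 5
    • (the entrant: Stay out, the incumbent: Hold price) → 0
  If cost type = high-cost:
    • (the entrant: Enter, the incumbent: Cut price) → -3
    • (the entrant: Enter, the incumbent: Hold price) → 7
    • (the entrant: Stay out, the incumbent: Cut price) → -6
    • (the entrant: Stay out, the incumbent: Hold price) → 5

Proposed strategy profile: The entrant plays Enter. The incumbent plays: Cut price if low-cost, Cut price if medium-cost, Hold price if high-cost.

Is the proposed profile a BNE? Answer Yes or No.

Yes

The entrant plays Enter: E[Enter] = 0.1·(10) + 0.6·(10) + 0.3·(12) = 10.6; E[Stay out] = 3.5. Best-responding. ✓
The incumbent (cost type low-cost), facing Enter: Cut price gives 5, Hold price gives -9. Proposed Cut price is best. ✓
The incumbent (cost type medium-cost), facing Enter: Cut price gives 14, Hold price gives 6. Proposed Cut price is best. ✓
The incumbent (cost type high-cost), facing Enter: Cut price gives -3, Hold price gives 7. Proposed Hold price is best. ✓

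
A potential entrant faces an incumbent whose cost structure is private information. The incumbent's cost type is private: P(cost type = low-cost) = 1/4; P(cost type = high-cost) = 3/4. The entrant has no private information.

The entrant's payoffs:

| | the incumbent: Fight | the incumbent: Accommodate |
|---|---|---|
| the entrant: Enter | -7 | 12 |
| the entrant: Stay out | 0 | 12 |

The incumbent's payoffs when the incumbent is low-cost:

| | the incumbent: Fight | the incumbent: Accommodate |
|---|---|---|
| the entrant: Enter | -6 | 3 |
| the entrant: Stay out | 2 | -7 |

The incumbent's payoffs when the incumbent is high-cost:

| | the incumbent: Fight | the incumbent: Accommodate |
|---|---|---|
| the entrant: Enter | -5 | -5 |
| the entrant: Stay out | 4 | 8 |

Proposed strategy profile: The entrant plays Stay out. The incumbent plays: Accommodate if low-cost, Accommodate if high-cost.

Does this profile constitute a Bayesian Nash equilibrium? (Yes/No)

No

The entrant plays Stay out: E[Stay out] = 1/4·(12) + 3/4·(12) = 12; E[Enter] = 12. Best-responding. ✓
The incumbent (cost type low-cost), facing Stay out: Fight gives 2, Accommodate gives -7. Proposed Accommodate is not best — profitable deviation exists. ✗
The incumbent (cost type high-cost), facing Stay out: Fight gives 4, Accommodate gives 8. Proposed Accommodate is best. ✓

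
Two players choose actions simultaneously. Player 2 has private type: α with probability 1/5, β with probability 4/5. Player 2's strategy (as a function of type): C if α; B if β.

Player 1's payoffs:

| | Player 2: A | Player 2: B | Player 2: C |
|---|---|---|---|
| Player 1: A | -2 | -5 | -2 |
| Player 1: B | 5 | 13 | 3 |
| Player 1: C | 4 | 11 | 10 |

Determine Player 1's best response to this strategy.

B

E[A] = 1/5·(-2) + 4/5·(-5) = -22/5
E[B] = 1/5·(3) + 4/5·(13) = 11
E[C] = 1/5·(10) + 4/5·(11) = 54/5
Best response: B (11 is the largest).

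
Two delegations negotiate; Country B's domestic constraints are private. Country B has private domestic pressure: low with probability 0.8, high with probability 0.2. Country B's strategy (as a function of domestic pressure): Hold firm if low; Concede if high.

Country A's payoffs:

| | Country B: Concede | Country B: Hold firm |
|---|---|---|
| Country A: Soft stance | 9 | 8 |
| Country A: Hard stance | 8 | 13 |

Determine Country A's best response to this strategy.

Hard stance

E[Soft stance] = 0.8·(8) + 0.2·(9) = 8.2
E[Hard stance] = 0.8·(13) + 0.2·(8) = 12
Best response: Hard stance (12 is the largest).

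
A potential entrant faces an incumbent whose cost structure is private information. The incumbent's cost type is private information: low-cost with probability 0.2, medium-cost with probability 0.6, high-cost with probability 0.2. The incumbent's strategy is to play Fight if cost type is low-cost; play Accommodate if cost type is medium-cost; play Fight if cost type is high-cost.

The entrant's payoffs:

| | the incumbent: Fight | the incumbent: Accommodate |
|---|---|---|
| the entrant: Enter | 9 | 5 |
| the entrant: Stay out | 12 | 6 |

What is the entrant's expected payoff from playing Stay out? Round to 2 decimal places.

8.40

E[Stay out] = 0.2·12 + 0.6·6 + 0.2·12 = 2.4 + 3.6 + 2.4 = 8.4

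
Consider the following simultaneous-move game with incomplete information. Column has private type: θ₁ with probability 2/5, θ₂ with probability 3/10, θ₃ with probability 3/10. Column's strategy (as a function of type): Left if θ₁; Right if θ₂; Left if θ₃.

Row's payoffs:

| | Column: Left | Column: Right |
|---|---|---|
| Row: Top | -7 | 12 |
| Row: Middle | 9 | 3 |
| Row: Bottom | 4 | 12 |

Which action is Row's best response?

Compute Row's expected payoff for each action, taking the expectation over Column's type.
E[Top] = 2/5·(-7) + 3/10·(12) + 3/10·(-7) = -13/10
E[Middle] = 2/5·(9) + 3/10·(3) + 3/10·(9) = 36/5
E[Bottom] = 2/5·(4) + 3/10·(12) + 3/10·(4) = 32/5
Best response: Middle (36/5 is the largest).

Middle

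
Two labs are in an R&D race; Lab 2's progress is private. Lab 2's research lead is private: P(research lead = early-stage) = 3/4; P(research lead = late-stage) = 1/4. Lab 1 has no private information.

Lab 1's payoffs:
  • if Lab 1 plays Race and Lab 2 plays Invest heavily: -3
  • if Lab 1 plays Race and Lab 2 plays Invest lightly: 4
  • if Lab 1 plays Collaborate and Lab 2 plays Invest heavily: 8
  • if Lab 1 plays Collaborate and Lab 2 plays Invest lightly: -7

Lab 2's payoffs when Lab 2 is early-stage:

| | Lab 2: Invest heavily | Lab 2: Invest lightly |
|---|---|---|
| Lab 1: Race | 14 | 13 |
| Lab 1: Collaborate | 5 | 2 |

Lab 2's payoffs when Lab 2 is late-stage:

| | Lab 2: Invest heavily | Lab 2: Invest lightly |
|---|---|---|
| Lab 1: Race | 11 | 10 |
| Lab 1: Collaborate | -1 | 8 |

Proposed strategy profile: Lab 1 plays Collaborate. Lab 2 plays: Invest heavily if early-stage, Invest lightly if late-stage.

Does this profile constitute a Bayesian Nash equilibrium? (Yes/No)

Lab 1 plays Collaborate: E[Collaborate] = 3/4·(8) + 1/4·(-7) = 17/4; E[Race] = -5/4. Best-responding. ✓
Lab 2 (research lead early-stage), facing Collaborate: Invest heavily gives 5, Invest lightly gives 2. Proposed Invest heavily is best. ✓
Lab 2 (research lead late-stage), facing Collaborate: Invest heavily gives -1, Invest lightly gives 8. Proposed Invest lightly is best. ✓

Yes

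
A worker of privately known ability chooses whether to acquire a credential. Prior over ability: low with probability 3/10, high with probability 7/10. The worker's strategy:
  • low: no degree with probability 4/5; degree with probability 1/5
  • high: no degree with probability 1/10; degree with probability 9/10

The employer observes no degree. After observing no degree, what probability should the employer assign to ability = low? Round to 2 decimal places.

0.77

Apply Bayes' rule using the sender's strategy as the likelihood.
P(no degree) = (3/10)·(4/5) + (7/10)·(1/10) = 31/100
P(low | no degree) = ((3/10)·(4/5)) / (31/100) = (6/25) / (31/100) = 24/31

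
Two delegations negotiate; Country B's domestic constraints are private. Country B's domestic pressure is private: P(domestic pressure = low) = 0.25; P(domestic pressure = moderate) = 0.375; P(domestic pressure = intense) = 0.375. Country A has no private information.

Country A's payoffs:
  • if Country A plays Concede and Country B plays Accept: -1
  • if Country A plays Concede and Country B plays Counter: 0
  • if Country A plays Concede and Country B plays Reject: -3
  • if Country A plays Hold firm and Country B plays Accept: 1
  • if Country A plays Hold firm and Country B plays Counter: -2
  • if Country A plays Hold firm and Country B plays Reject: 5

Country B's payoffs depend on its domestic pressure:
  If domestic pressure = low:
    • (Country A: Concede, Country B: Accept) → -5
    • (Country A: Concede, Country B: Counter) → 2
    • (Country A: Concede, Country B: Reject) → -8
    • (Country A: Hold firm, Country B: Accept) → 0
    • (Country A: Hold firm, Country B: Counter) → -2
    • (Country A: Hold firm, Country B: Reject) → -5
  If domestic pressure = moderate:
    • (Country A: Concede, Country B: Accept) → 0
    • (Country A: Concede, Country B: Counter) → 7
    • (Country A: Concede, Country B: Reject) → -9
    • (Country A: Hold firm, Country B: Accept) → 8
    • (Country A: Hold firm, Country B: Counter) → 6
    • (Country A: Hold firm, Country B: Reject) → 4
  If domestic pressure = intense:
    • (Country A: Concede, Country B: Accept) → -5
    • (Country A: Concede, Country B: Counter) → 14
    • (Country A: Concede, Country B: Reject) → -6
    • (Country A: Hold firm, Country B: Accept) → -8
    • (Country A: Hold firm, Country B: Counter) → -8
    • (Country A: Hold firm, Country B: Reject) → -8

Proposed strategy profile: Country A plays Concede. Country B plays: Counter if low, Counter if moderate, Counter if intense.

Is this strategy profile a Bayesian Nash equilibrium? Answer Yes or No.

Country A plays Concede: E[Concede] = 0.25·(0) + 0.375·(0) + 0.375·(0) = 0; E[Hold firm] = -2. Best-responding. ✓
Country B (domestic pressure low), facing Concede: Accept gives -5, Counter gives 2, Reject gives -8. Proposed Counter is best. ✓
Country B (domestic pressure moderate), facing Concede: Accept gives 0, Counter gives 7, Reject gives -9. Proposed Counter is best. ✓
Country B (domestic pressure intense), facing Concede: Accept gives -5, Counter gives 14, Reject gives -6. Proposed Counter is best. ✓

Yes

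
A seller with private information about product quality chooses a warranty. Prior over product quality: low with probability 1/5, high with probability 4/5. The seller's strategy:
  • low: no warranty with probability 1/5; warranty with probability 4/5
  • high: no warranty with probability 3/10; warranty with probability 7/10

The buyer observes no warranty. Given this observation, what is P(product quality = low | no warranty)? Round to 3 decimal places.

0.143

P(no warranty) = (1/5)·(1/5) + (4/5)·(3/10) = 7/25
P(low | no warranty) = ((1/5)·(1/5)) / (7/25) = (1/25) / (7/25) = 1/7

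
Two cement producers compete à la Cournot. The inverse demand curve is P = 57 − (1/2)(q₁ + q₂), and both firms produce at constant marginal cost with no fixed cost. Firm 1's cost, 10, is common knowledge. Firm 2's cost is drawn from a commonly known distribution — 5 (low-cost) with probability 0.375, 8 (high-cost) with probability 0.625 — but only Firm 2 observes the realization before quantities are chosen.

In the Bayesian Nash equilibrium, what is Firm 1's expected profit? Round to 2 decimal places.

Firm 2 with cost c maximizes (57 − (1/2)(q₁+q₂) − c)·q₂, giving q₂(c) = (57 − c − (1/2)q₁).
E[c₂] = 0.375·5 + 0.625·8 = 6.875
Firm 1's FOC against E[q₂] yields q₁ = (57 − 2·10 + E[c₂])/(3/2) = (57 − 20 + 6.875)/(3/2) = 29.25.
E[P] = 57 − (1/2)·(q₁ + E[q₂]) = 24.625; Firm 1's expected profit = (E[P] − 10)·q₁ = (24.625 − 10)·29.25 = 427.781.

427.78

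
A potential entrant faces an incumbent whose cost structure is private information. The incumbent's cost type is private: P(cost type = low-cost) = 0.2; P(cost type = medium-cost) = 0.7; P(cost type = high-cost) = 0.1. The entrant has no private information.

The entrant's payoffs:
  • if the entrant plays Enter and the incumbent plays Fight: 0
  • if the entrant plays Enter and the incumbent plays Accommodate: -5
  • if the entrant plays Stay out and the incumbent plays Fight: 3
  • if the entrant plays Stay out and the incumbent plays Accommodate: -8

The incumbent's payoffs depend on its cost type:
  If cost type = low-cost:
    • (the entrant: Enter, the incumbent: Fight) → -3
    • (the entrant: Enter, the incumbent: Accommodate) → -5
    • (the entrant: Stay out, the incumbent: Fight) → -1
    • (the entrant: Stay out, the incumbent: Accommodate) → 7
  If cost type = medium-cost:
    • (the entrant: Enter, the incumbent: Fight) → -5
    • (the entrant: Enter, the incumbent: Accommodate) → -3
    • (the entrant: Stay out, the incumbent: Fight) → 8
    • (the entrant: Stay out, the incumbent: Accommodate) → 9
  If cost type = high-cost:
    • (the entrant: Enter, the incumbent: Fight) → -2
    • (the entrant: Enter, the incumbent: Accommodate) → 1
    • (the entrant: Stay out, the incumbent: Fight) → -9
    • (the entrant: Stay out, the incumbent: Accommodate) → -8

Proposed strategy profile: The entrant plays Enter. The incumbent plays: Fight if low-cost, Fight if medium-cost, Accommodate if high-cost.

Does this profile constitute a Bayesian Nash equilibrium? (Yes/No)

No

The entrant plays Enter: E[Enter] = 0.2·(0) + 0.7·(0) + 0.1·(-5) = -0.5; E[Stay out] = 1.9. Not best-responding. ✗
The incumbent (cost type low-cost), facing Enter: Fight gives -3, Accommodate gives -5. Proposed Fight is best. ✓
The incumbent (cost type medium-cost), facing Enter: Fight gives -5, Accommodate gives -3. Proposed Fight is not best — profitable deviation exists. ✗
The incumbent (cost type high-cost), facing Enter: Fight gives -2, Accommodate gives 1. Proposed Accommodate is best. ✓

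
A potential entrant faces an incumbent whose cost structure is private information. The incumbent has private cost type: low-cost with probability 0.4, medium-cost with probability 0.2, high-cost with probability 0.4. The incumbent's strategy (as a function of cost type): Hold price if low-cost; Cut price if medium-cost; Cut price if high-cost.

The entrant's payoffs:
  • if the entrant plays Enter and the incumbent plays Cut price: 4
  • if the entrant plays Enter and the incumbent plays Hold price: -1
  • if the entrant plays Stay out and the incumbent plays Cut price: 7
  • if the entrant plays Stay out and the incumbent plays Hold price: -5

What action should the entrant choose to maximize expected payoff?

Stay out

E[Enter] = 0.4·(-1) + 0.2·(4) + 0.4·(4) = 2
E[Stay out] = 0.4·(-5) + 0.2·(7) + 0.4·(7) = 2.2
Best response: Stay out (2.2 is the largest).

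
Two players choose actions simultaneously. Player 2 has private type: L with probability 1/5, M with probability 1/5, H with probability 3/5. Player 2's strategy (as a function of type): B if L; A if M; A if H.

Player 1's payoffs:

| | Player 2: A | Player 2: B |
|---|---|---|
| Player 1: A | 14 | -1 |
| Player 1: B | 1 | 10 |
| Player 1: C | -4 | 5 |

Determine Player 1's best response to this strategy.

Compute Player 1's expected payoff for each action, taking the expectation over Player 2's type.
E[A] = 1/5·(-1) + 1/5·(14) + 3/5·(14) = 11
E[B] = 1/5·(10) + 1/5·(1) + 3/5·(1) = 14/5
E[C] = 1/5·(5) + 1/5·(-4) + 3/5·(-4) = -11/5
Best response: A (11 is the largest).

A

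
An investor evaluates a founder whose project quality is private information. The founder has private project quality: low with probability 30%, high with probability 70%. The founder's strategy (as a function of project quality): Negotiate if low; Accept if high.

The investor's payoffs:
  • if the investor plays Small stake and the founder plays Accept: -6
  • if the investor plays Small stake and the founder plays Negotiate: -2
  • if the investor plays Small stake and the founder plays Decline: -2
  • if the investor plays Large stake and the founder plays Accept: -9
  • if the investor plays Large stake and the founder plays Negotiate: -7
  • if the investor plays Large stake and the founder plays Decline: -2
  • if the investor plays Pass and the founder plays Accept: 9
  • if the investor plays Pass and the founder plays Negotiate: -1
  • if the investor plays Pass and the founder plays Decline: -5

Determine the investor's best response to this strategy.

Pass

Compute the investor's expected payoff for each action, taking the expectation over the founder's type.
E[Small stake] = 0.3·(-2) + 0.7·(-6) = -4.8
E[Large stake] = 0.3·(-7) + 0.7·(-9) = -8.4
E[Pass] = 0.3·(-1) + 0.7·(9) = 6
Best response: Pass (6 is the largest).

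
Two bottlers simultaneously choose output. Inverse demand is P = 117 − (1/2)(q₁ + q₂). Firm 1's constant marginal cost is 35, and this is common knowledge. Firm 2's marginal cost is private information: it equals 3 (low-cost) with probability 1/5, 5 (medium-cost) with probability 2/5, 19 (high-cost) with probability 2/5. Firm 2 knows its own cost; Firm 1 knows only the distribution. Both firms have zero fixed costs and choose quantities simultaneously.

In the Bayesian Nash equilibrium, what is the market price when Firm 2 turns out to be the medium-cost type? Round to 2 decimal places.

Firm 2 with cost c maximizes (117 − (1/2)(q₁+q₂) − c)·q₂, giving q₂(c) = (117 − c − (1/2)q₁).
E[c₂] = 1/5·3 + 2/5·5 + 2/5·19 = 10.2
Firm 1's FOC against E[q₂] yields q₁ = (117 − 2·35 + E[c₂])/(3/2) = (117 − 70 + 10.2)/(3/2) = 38.1333.
q₂(medium-cost) = 92.9333, so P = 117 − (1/2)·(38.1333 + 92.9333) = 51.4667.

51.47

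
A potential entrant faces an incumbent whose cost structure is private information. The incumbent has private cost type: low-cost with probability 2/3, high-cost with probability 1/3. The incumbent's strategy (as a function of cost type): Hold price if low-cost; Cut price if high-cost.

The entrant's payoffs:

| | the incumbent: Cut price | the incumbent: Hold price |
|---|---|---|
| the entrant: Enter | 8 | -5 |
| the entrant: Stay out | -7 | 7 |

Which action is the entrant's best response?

Stay out

E[Enter] = 2/3·(-5) + 1/3·(8) = -2/3
E[Stay out] = 2/3·(7) + 1/3·(-7) = 7/3
Best response: Stay out (7/3 is the largest).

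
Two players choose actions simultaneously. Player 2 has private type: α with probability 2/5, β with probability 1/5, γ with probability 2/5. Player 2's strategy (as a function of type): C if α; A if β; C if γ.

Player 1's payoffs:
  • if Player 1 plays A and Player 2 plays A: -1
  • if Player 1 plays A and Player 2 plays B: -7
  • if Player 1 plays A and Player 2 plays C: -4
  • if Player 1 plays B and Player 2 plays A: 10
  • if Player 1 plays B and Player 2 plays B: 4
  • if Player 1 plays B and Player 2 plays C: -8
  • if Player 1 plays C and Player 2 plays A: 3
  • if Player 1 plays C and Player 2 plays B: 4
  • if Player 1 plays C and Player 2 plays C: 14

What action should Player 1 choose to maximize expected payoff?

E[A] = 2/5·(-4) + 1/5·(-1) + 2/5·(-4) = -17/5
E[B] = 2/5·(-8) + 1/5·(10) + 2/5·(-8) = -22/5
E[C] = 2/5·(14) + 1/5·(3) + 2/5·(14) = 59/5
Best response: C (59/5 is the largest).

C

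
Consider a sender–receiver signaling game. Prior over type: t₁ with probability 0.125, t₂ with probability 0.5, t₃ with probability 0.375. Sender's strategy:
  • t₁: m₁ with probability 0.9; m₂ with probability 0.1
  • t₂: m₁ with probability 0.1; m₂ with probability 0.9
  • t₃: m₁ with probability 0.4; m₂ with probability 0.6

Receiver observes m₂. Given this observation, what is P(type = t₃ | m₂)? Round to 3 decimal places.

Apply Bayes' rule using the sender's strategy as the likelihood.
P(m₂) = 0.125·0.1 + 0.5·0.9 + 0.375·0.6 = 0.6875
P(t₃ | m₂) = (0.375·0.6) / 0.6875 = 0.225 / 0.6875 = 0.327273

0.327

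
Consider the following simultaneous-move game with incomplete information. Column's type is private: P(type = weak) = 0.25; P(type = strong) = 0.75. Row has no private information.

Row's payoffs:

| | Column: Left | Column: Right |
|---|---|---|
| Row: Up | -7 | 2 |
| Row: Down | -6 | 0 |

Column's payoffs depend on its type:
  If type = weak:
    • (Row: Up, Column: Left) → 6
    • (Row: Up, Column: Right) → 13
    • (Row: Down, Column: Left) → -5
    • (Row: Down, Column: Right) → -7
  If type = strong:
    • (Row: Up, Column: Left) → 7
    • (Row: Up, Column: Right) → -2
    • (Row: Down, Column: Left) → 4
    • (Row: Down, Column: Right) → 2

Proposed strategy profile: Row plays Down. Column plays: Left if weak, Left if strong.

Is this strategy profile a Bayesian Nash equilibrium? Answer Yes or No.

Row plays Down: E[Down] = 0.25·(-6) + 0.75·(-6) = -6; E[Up] = -7. Best-responding. ✓
Column (type weak), facing Down: Left gives -5, Right gives -7. Proposed Left is best. ✓
Column (type strong), facing Down: Left gives 4, Right gives 2. Proposed Left is best. ✓

Yes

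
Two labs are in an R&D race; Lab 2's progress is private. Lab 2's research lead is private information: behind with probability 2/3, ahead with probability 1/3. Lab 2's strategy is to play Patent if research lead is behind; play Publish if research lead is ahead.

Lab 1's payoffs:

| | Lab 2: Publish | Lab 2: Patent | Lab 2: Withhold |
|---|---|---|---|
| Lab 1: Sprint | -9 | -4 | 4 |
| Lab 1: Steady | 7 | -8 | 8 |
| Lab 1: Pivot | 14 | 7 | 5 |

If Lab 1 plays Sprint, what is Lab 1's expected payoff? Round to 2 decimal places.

-5.67

E[Sprint] = 2/3·(-4) + 1/3·(-9) = (-8/3) + (-3) = -17/3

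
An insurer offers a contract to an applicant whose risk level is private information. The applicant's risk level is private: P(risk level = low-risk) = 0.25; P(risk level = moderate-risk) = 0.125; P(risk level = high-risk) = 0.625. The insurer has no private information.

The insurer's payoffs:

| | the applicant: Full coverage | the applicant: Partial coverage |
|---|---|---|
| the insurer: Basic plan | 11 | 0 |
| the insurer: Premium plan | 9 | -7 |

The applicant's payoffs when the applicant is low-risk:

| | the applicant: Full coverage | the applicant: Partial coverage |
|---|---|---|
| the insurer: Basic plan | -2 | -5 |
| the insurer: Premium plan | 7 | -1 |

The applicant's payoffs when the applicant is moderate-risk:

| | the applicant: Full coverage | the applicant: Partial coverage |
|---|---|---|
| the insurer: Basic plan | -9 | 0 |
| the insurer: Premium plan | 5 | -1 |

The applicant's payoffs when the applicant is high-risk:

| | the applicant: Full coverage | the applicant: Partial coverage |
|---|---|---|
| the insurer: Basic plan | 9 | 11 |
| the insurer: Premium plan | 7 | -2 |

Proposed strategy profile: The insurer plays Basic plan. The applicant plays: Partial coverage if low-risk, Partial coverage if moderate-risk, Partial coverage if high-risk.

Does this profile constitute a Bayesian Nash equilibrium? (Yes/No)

The insurer plays Basic plan: E[Basic plan] = 0.25·(0) + 0.125·(0) + 0.625·(0) = 0; E[Premium plan] = -7. Best-responding. ✓
The applicant (risk level low-risk), facing Basic plan: Full coverage gives -2, Partial coverage gives -5. Proposed Partial coverage is not best — profitable deviation exists. ✗
The applicant (risk level moderate-risk), facing Basic plan: Full coverage gives -9, Partial coverage gives 0. Proposed Partial coverage is best. ✓
The applicant (risk level high-risk), facing Basic plan: Full coverage gives 9, Partial coverage gives 11. Proposed Partial coverage is best. ✓

No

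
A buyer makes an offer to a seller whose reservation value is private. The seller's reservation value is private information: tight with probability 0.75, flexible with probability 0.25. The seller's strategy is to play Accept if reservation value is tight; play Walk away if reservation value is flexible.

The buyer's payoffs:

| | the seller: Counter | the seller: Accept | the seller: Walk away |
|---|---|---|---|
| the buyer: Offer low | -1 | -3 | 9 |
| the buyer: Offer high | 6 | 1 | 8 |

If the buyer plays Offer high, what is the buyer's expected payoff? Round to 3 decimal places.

2.750

E[Offer high] = 0.75·1 + 0.25·8 = 0.75 + 2 = 2.75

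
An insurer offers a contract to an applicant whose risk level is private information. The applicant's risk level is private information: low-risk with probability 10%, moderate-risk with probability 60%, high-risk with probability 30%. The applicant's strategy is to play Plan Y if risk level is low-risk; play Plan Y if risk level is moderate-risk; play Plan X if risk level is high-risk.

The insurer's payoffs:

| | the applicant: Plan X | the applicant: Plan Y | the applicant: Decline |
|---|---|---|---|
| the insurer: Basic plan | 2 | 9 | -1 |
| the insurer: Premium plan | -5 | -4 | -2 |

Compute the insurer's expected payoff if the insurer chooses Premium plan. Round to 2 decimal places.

-4.30

E[Premium plan] = 0.1·(-4) + 0.6·(-4) + 0.3·(-5) = (-0.4) + (-2.4) + (-1.5) = -4.3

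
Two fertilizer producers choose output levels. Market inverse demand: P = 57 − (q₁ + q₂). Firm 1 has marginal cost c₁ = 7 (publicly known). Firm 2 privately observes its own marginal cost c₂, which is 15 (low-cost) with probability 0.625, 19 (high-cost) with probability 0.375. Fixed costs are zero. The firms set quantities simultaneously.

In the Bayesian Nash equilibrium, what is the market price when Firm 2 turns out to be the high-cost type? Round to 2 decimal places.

Each type of Firm 2 best-responds to q₁; Firm 1 best-responds to the expected q₂ over Firm 2's types.
Firm 2 with cost c maximizes (57 − (q₁+q₂) − c)·q₂, giving q₂(c) = (57 − c − q₁)/2.
E[c₂] = 0.625·15 + 0.375·19 = 16.5
Firm 1's FOC against E[q₂] yields q₁ = (57 − 2·7 + E[c₂])/3 = (57 − 14 + 16.5)/3 = 19.8333.
q₂(high-cost) = 9.08333, so P = 57 − (19.8333 + 9.08333) = 28.0833.

28.08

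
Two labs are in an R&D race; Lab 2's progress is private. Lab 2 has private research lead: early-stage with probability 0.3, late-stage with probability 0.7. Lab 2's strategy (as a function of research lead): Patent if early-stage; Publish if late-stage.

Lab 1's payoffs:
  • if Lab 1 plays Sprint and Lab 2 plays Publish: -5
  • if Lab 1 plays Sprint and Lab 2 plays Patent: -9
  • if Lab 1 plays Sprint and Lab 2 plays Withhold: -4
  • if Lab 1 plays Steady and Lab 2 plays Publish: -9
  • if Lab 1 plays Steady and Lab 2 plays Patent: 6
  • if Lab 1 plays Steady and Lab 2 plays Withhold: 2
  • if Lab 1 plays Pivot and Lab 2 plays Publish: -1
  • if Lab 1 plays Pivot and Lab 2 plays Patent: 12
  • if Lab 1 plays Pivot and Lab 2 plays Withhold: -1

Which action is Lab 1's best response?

E[Sprint] = 0.3·(-9) + 0.7·(-5) = -6.2
E[Steady] = 0.3·(6) + 0.7·(-9) = -4.5
E[Pivot] = 0.3·(12) + 0.7·(-1) = 2.9
Best response: Pivot (2.9 is the largest).

Pivot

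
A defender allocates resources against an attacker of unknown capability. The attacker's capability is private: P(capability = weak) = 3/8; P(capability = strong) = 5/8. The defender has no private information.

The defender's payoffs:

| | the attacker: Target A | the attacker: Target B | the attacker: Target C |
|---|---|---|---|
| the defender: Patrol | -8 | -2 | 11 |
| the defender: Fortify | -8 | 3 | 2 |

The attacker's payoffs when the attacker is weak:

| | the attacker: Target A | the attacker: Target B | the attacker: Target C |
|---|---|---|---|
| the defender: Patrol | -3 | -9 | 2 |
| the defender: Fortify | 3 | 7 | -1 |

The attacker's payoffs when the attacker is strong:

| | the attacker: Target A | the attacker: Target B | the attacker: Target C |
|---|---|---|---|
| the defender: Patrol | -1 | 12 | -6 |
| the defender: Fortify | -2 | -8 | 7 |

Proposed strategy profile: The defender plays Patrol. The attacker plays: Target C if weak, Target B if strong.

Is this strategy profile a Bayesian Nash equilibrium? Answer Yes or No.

Yes

The defender plays Patrol: E[Patrol] = 3/8·(11) + 5/8·(-2) = 23/8; E[Fortify] = 21/8. Best-responding. ✓
The attacker (capability weak), facing Patrol: Target A gives -3, Target B gives -9, Target C gives 2. Proposed Target C is best. ✓
The attacker (capability strong), facing Patrol: Target A gives -1, Target B gives 12, Target C gives -6. Proposed Target B is best. ✓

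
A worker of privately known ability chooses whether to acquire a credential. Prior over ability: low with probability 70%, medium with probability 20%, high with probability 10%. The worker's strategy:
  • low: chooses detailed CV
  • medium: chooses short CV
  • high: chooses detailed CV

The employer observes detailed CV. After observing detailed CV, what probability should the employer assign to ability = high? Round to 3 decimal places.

P(detailed CV) = 0.7·1 + 0.2·0 + 0.1·1 = 0.8
P(high | detailed CV) = (0.1·1) / 0.8 = 0.1 / 0.8 = 0.125

0.125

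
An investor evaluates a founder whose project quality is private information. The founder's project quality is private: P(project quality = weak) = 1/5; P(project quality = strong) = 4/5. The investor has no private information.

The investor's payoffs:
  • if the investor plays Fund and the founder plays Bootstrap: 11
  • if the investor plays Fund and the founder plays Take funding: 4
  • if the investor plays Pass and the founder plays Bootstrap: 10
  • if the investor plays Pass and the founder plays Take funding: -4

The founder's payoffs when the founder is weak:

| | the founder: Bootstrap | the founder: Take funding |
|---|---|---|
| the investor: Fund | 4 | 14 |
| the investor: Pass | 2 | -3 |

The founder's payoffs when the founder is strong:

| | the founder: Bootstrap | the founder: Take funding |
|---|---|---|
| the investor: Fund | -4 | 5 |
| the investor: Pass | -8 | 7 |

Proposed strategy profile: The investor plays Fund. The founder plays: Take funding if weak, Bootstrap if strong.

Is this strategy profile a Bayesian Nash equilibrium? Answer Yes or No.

The investor plays Fund: E[Fund] = 1/5·(4) + 4/5·(11) = 48/5; E[Pass] = 36/5. Best-responding. ✓
The founder (project quality weak), facing Fund: Bootstrap gives 4, Take funding gives 14. Proposed Take funding is best. ✓
The founder (project quality strong), facing Fund: Bootstrap gives -4, Take funding gives 5. Proposed Bootstrap is not best — profitable deviation exists. ✗

No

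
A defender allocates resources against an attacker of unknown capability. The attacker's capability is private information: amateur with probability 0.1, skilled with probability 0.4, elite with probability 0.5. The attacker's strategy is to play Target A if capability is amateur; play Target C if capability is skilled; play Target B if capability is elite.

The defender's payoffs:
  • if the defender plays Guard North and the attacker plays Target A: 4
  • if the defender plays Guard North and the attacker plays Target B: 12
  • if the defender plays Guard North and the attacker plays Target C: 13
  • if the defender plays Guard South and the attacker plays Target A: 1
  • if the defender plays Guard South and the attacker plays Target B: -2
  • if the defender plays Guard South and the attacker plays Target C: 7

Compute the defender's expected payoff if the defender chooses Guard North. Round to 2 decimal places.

E[Guard North] = 0.1·4 + 0.4·13 + 0.5·12 = 0.4 + 5.2 + 6 = 11.6

11.60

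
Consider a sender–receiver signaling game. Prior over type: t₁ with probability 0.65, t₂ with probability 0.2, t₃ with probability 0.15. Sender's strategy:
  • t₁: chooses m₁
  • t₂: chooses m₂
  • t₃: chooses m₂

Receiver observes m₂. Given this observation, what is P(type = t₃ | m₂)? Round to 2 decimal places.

Apply Bayes' rule using the sender's strategy as the likelihood.
P(m₂) = 0.65·0 + 0.2·1 + 0.15·1 = 0.35
P(t₃ | m₂) = (0.15·1) / 0.35 = 0.15 / 0.35 = 0.428571

0.43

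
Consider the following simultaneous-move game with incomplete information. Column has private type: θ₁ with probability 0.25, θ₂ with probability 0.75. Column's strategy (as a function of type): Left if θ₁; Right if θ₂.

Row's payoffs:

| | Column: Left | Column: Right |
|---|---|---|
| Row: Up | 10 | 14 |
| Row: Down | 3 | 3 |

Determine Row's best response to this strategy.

Up

E[Up] = 0.25·(10) + 0.75·(14) = 13
E[Down] = 0.25·(3) + 0.75·(3) = 3
Best response: Up (13 is the largest).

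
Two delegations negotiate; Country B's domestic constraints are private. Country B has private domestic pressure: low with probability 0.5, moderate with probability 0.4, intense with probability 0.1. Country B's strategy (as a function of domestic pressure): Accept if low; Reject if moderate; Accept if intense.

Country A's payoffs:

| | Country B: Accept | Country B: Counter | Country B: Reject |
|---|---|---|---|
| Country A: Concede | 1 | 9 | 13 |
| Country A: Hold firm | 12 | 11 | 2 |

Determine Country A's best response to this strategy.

Hold firm

Compute Country A's expected payoff for each action, taking the expectation over Country B's type.
E[Concede] = 0.5·(1) + 0.4·(13) + 0.1·(1) = 5.8
E[Hold firm] = 0.5·(12) + 0.4·(2) + 0.1·(12) = 8
Best response: Hold firm (8 is the largest).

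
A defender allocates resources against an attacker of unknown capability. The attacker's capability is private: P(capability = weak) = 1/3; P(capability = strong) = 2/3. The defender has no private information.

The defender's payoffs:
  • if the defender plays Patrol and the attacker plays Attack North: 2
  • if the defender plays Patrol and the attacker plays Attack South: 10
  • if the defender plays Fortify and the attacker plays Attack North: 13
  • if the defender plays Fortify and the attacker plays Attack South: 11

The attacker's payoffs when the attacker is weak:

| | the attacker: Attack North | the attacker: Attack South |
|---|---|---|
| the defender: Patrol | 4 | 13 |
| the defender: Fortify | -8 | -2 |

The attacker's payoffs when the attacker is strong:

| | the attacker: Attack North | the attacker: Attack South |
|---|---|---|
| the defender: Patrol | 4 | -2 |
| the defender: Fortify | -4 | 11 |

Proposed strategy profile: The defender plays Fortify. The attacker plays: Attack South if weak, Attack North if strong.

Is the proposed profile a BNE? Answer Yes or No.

A profile is a BNE iff every type of every player is best-responding given beliefs about the other side.
The defender plays Fortify: E[Fortify] = 1/3·(11) + 2/3·(13) = 37/3; E[Patrol] = 14/3. Best-responding. ✓
The attacker (capability weak), facing Fortify: Attack North gives -8, Attack South gives -2. Proposed Attack South is best. ✓
The attacker (capability strong), facing Fortify: Attack North gives -4, Attack South gives 11. Proposed Attack North is not best — profitable deviation exists. ✗

No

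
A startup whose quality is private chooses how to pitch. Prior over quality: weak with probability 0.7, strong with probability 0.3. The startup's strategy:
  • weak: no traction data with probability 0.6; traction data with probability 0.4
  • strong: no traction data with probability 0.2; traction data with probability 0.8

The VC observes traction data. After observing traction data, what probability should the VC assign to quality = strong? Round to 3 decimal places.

Apply Bayes' rule using the sender's strategy as the likelihood.
P(traction data) = 0.7·0.4 + 0.3·0.8 = 0.52
P(strong | traction data) = (0.3·0.8) / 0.52 = 0.24 / 0.52 = 0.461538

0.462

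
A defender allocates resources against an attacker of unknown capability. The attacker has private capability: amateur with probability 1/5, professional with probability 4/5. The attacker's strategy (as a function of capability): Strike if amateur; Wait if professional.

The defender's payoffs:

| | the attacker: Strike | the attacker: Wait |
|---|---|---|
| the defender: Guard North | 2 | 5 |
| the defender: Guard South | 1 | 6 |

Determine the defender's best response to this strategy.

Guard South

E[Guard North] = 1/5·(2) + 4/5·(5) = 22/5
E[Guard South] = 1/5·(1) + 4/5·(6) = 5
Best response: Guard South (5 is the largest).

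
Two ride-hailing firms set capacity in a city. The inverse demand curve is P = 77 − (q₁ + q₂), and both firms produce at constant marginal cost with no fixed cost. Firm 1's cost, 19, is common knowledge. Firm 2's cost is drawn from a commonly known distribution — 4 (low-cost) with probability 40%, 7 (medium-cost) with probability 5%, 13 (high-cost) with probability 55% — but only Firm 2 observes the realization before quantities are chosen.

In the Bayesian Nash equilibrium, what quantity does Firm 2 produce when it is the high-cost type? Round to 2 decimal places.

Type-c best response for Firm 2: q₂(c) = (77 − c)/2 − q₁/2.
Firm 1 maximizes expected profit; its first-order condition is 77 − 2q₁ − E[q₂] − 19 = 0.
Substituting E[q₂] and solving: E[c₂] = 9.1, so q₁ = (77 − 2·19 + 9.1)/3 = 16.0333.
q₂(high-cost) = (77 − 13 − 16.0333)/2 = 23.9833.

23.98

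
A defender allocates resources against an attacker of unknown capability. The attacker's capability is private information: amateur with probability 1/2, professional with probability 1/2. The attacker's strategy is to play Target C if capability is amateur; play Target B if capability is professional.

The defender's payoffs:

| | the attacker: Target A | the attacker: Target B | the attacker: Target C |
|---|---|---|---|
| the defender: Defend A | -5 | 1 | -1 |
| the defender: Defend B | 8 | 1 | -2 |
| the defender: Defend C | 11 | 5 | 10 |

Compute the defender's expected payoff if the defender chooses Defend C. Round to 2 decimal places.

7.50

Take the expectation over the attacker's capability, weighting each type's action by its prior probability.
E[Defend C] = 1/2·10 + 1/2·5 = 5 + 5/2 = 15/2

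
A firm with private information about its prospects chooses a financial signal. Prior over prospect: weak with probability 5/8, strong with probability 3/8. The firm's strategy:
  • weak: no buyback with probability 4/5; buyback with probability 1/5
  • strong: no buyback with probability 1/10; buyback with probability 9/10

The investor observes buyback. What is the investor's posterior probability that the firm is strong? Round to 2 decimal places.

P(buyback) = (5/8)·(1/5) + (3/8)·(9/10) = 37/80
P(strong | buyback) = ((3/8)·(9/10)) / (37/80) = (27/80) / (37/80) = 27/37

0.73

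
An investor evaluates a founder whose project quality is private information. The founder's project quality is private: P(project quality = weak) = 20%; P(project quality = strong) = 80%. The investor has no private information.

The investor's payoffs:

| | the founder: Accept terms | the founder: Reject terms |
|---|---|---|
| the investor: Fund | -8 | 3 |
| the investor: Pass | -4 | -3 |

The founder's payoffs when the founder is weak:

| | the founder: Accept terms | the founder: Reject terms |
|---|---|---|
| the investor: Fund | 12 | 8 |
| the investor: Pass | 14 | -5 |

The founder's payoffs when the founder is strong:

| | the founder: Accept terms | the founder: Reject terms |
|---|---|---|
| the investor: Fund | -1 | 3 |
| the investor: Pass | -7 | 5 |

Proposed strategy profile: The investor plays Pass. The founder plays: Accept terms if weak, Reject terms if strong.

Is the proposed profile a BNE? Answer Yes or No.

No

The investor plays Pass: E[Pass] = 0.2·(-4) + 0.8·(-3) = -3.2; E[Fund] = 0.8. Not best-responding. ✗
The founder (project quality weak), facing Pass: Accept terms gives 14, Reject terms gives -5. Proposed Accept terms is best. ✓
The founder (project quality strong), facing Pass: Accept terms gives -7, Reject terms gives 5. Proposed Reject terms is best. ✓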